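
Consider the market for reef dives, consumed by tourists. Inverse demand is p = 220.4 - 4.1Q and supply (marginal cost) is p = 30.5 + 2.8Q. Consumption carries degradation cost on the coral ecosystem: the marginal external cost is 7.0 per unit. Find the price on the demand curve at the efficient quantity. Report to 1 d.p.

P = 111.7

Social marginal benefit = demand − MEC = 213.4 - 4.1Q.
Set SMB = MC: 213.4 - 4.1Q = 30.5 + 2.8Q → Q* = 26.5072.
Consumer price on the demand curve at Q*: 220.4 − 4.1×26.5072 = 111.7205.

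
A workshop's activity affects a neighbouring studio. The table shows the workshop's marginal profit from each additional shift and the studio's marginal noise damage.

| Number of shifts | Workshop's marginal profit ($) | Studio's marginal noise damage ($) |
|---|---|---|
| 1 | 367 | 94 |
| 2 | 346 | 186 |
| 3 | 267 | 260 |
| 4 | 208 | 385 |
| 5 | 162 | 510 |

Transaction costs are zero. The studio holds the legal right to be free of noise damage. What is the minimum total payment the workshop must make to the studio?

Efficient level: marginal profit ≥ marginal noise damage through level 3, so k* = 3.
With the studio holding the right, the workshop must at least compensate total damage at k*: 94 + 186 + 260 = 540.

$540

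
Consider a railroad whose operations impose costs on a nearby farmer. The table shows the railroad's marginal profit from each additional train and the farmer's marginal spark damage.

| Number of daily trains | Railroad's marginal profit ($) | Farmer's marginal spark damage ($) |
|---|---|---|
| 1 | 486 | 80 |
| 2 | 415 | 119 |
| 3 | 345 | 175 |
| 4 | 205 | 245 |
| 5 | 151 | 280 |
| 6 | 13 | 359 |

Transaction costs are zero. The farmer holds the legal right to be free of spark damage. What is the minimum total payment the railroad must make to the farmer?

$374

Efficient level: marginal profit ≥ marginal spark damage through level 3, so k* = 3.
With the farmer holding the right, the railroad must at least compensate total damage at k*: 80 + 119 + 175 = 374.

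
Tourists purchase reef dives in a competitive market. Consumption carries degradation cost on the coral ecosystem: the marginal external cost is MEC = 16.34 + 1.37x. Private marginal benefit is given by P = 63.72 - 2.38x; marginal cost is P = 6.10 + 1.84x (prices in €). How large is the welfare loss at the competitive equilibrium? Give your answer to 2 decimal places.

DWL = €109.86

Market equilibrium (private): 6.10 + 1.84x = 63.72 - 2.38x → x_m = 13.6540.
Social marginal benefit = demand − MEC = 47.38 - 3.75x.
Set SMB = MC: 47.38 - 3.75x = 6.10 + 1.84x → x* = 7.3846.
Between x* and x_m the wedge MC − SMB runs linearly from 0 to MEC(x_m), so the loss is a triangle.
DWL = ½ × 6.2694 × 35.0460 = 109.8587.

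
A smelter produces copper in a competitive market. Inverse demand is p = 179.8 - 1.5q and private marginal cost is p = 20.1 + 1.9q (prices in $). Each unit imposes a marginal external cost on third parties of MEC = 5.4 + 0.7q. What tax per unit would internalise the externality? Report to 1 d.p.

Social marginal cost = private MC + MEC = 25.5 + 2.6q.
Set SMC = demand: 25.5 + 2.6q = 179.8 - 1.5q → q* = 37.6341.
The Pigouvian tax equals MEC at q*: 5.4 + 0.7×37.6341 = 31.7439.

tax = $31.7 per unit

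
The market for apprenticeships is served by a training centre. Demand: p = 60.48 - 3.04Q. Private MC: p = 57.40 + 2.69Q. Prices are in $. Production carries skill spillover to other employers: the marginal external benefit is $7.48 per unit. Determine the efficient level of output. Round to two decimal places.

Social marginal cost = private MC − MEB = 49.92 + 2.69Q.
Set SMC = demand: 49.92 + 2.69Q = 60.48 - 3.04Q → Q* = 1.8429.

Q* = 1.84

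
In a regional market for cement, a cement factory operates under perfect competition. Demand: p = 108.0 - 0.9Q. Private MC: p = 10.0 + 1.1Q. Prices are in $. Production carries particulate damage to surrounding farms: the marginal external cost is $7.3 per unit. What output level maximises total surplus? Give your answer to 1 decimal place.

Q* = 45.4

Social marginal cost = private MC + MEC = 17.3 + 1.1Q.
Set SMC = demand: 17.3 + 1.1Q = 108.0 - 0.9Q → Q* = 45.3500.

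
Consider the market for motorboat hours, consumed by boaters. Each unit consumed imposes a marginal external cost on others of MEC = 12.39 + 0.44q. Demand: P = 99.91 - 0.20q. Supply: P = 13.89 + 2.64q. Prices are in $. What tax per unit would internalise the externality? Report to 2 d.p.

Social marginal benefit = demand − MEC = 87.52 - 0.64q.
Set SMB = MC: 87.52 - 0.64q = 13.89 + 2.64q → q* = 22.4482.
The Pigouvian tax equals MEC at q*: 12.39 + 0.44×22.4482 = 22.2672.

tax = $22.27 per unit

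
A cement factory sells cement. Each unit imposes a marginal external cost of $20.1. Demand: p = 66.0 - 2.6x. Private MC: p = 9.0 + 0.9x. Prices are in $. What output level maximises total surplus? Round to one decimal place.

x* = 10.5

Social marginal cost = private MC + MEC = 29.1 + 0.9x.
Set SMC = demand: 29.1 + 0.9x = 66.0 - 2.6x → x* = 10.5429.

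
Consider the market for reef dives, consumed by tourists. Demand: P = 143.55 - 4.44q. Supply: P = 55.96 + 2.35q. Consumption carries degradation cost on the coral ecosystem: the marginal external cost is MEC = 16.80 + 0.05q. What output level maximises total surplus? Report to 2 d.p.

q* = 10.35

Social marginal benefit = demand − MEC = 126.75 - 4.49q.
Set SMB = MC: 126.75 - 4.49q = 55.96 + 2.35q → q* = 10.3494.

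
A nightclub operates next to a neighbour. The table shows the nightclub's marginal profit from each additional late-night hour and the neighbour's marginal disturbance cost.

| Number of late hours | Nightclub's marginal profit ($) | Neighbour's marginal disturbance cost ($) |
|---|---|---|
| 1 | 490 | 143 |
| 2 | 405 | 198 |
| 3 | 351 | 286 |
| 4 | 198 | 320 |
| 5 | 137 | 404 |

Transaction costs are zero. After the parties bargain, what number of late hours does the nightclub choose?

3

Bargaining reaches the level where marginal profit last exceeds marginal disturbance cost.
That holds through level 3 (351 ≥ 286) but not at 4 (198 < 320).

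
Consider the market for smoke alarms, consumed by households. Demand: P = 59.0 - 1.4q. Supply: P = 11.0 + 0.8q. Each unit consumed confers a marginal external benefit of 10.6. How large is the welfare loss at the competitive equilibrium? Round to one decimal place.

Market equilibrium (private): 11.0 + 0.8q = 59.0 - 1.4q → q_m = 21.8182.
Social marginal benefit = demand + MEB = 69.6 - 1.4q.
Set SMB = MC: 69.6 - 1.4q = 11.0 + 0.8q → q* = 26.6364.
Height of the DWL triangle at q_m is SMB(q_m) − MC(q_m) = MEB(q_m) = 10.6000.
DWL = ½ × 4.8182 × 10.6000 = 25.5365.

DWL = 25.5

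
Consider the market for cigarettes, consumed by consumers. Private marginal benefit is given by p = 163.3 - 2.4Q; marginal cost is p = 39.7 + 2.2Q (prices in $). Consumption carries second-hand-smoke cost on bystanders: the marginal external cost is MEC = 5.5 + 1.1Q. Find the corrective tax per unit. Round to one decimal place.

tax = $28.3 per unit

Social marginal benefit = demand − MEC = 157.8 - 3.5Q.
Set SMB = MC: 157.8 - 3.5Q = 39.7 + 2.2Q → Q* = 20.7193.
The Pigouvian tax equals MEC at Q*: 5.5 + 1.1×20.7193 = 28.2912.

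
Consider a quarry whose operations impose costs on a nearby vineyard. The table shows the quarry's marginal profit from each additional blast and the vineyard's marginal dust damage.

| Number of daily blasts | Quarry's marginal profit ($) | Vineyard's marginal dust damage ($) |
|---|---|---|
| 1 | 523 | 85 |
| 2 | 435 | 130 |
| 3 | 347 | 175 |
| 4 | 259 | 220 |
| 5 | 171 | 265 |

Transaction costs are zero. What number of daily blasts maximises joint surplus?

Bargaining reaches the level where marginal profit last exceeds marginal dust damage.
That holds through level 4 (259 ≥ 220) but not at 5 (171 < 265).

4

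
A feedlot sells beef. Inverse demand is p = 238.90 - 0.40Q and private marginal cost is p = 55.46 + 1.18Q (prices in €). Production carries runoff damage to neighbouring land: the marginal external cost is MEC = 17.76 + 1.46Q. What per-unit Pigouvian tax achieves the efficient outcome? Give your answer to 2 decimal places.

Social marginal cost = private MC + MEC = 73.22 + 2.64Q.
Set SMC = demand: 73.22 + 2.64Q = 238.90 - 0.40Q → Q* = 54.5000.
The Pigouvian tax equals MEC at Q*: 17.76 + 1.46×54.5000 = 97.3300.

tax = €97.33 per unit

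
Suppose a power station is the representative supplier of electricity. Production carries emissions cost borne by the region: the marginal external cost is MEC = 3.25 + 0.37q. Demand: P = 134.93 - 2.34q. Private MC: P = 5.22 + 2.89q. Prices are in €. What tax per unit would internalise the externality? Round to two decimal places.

tax = €11.61 per unit

Social marginal cost = private MC + MEC = 8.47 + 3.26q.
Set SMC = demand: 8.47 + 3.26q = 134.93 - 2.34q → q* = 22.5821.
The Pigouvian tax equals MEC at q*: 3.25 + 0.37×22.5821 = 11.6054.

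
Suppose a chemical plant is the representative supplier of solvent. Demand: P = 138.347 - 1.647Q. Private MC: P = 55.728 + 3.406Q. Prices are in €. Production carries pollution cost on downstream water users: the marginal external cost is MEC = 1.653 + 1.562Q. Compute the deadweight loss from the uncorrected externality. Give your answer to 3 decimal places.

DWL = €55.890

Market equilibrium (private): 55.728 + 3.406Q = 138.347 - 1.647Q → Q_m = 16.3505.
Social marginal cost = private MC + MEC = 57.381 + 4.968Q.
Set SMC = demand: 57.381 + 4.968Q = 138.347 - 1.647Q → Q* = 12.2398.
The loss is the area between SMC and demand from Q* to Q_m; with linear curves that's a triangle of height MEC(Q_m).
DWL = ½ × 4.1107 × 27.1925 = 55.8901.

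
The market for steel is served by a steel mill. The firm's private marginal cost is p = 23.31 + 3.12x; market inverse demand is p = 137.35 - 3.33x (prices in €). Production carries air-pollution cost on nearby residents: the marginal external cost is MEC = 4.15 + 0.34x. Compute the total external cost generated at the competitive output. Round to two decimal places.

Market equilibrium (private): 23.31 + 3.12x = 137.35 - 3.33x → x_m = 17.6806.
Total external cost = ∫₀^{x_m} (4.15 + 0.34x) dx = 4.15×17.6806 + ½×0.34×17.6806² = 126.5171.

€126.52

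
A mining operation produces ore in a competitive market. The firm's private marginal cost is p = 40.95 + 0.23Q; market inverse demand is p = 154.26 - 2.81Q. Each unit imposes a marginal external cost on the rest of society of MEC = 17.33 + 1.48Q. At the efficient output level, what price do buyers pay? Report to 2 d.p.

Social marginal cost = private MC + MEC = 58.28 + 1.71Q.
Set SMC = demand: 58.28 + 1.71Q = 154.26 - 2.81Q → Q* = 21.2345.
Consumer price on the demand curve at Q*: 154.26 − 2.81×21.2345 = 94.5911.

P = 94.59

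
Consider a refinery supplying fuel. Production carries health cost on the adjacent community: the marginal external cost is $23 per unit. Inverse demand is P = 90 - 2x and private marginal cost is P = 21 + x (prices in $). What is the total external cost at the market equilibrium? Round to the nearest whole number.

Market equilibrium (private): 21 + x = 90 - 2x → x_m = 23.0000.
Total external cost = MEC × x_m = 23 × 23.0000 = 529.0000.

$529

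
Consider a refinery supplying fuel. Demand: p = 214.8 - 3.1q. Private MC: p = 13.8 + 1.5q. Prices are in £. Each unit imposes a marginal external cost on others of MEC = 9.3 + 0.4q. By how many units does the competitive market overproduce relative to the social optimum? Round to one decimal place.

Market equilibrium (private): 13.8 + 1.5q = 214.8 - 3.1q → q_m = 43.6957.
Social marginal cost = private MC + MEC = 23.1 + 1.9q.
Set SMC = demand: 23.1 + 1.9q = 214.8 - 3.1q → q* = 38.3400.
Gap = |43.6957 − 38.3400| = 5.3557.

5.4 units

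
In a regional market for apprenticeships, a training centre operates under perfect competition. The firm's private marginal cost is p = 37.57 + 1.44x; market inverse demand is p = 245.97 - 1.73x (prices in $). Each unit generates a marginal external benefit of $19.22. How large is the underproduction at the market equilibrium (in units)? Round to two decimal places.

Market equilibrium (private): 37.57 + 1.44x = 245.97 - 1.73x → x_m = 65.7413.
Social marginal cost = private MC − MEB = 18.35 + 1.44x.
Set SMC = demand: 18.35 + 1.44x = 245.97 - 1.73x → x* = 71.8044.
Gap = |65.7413 − 71.8044| = 6.0631.

6.06 units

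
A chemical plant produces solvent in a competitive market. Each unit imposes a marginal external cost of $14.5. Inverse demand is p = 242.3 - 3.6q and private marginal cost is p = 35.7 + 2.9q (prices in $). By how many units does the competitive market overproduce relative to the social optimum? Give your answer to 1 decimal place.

2.2 units

Market equilibrium (private): 35.7 + 2.9q = 242.3 - 3.6q → q_m = 31.7846.
Social marginal cost = private MC + MEC = 50.2 + 2.9q.
Set SMC = demand: 50.2 + 2.9q = 242.3 - 3.6q → q* = 29.5538.
Gap = |31.7846 − 29.5538| = 2.2308.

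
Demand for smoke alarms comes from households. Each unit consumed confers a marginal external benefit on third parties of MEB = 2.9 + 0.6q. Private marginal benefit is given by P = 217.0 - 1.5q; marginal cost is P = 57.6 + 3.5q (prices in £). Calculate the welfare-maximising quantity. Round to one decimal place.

Social marginal benefit = demand + MEB = 219.9 - 0.9q.
Set SMB = MC: 219.9 - 0.9q = 57.6 + 3.5q → q* = 36.8864.

q* = 36.9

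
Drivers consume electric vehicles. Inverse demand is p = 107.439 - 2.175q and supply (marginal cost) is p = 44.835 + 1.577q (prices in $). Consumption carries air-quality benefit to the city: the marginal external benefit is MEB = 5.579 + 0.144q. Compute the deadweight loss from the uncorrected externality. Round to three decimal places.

DWL = $8.829

Market equilibrium (private): 44.835 + 1.577q = 107.439 - 2.175q → q_m = 16.6855.
Social marginal benefit = demand + MEB = 113.018 - 2.031q.
Set SMB = MC: 113.018 - 2.031q = 44.835 + 1.577q → q* = 18.8977.
The loss is the area between SMB and MC from q* to q_m; with linear curves that's a triangle of height MEB(q_m).
DWL = ½ × 2.2122 × 7.9817 = 8.8286.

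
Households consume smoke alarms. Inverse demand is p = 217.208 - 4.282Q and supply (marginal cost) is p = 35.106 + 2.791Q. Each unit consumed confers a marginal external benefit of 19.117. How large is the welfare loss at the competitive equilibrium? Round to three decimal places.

DWL = 25.835

Market equilibrium (private): 35.106 + 2.791Q = 217.208 - 4.282Q → Q_m = 25.7461.
Social marginal benefit = demand + MEB = 236.325 - 4.282Q.
Set SMB = MC: 236.325 - 4.282Q = 35.106 + 2.791Q → Q* = 28.4489.
The welfare-loss triangle has base |Q_m − Q*| and height MEB(Q_m) (the vertical gap between SMB and MC is zero at Q* and MEB at Q_m).
DWL = ½ × 2.7028 × 19.1170 = 25.8347.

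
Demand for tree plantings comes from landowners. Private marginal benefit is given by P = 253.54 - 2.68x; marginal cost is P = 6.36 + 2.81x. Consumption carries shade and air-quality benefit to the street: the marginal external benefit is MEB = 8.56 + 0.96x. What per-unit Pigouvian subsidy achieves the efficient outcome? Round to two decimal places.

Social marginal benefit = demand + MEB = 262.10 - 1.72x.
Set SMB = MC: 262.10 - 1.72x = 6.36 + 2.81x → x* = 56.4547.
The Pigouvian subsidy equals MEB at x*: 8.56 + 0.96×56.4547 = 62.7565.

subsidy = 62.76 per unit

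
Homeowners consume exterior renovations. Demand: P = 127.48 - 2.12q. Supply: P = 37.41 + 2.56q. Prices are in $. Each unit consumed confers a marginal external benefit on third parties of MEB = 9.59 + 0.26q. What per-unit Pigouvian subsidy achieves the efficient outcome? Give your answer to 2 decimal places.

subsidy = $15.45 per unit

Social marginal benefit = demand + MEB = 137.07 - 1.86q.
Set SMB = MC: 137.07 - 1.86q = 37.41 + 2.56q → q* = 22.5475.
The Pigouvian subsidy equals MEB at q*: 9.59 + 0.26×22.5475 = 15.4524.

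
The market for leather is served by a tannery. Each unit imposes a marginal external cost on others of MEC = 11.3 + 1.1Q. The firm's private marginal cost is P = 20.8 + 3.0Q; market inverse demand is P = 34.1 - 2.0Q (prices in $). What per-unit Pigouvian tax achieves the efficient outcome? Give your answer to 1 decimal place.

tax = $11.7 per unit

Social marginal cost = private MC + MEC = 32.1 + 4.1Q.
Set SMC = demand: 32.1 + 4.1Q = 34.1 - 2.0Q → Q* = 0.3279.
The Pigouvian tax equals MEC at Q*: 11.3 + 1.1×0.3279 = 11.6607.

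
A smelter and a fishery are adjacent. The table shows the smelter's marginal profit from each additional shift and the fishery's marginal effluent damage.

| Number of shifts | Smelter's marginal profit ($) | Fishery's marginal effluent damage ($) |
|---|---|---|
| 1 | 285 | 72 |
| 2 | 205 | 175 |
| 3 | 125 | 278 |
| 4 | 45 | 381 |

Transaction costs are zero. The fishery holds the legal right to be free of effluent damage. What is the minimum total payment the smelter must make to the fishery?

$247

Efficient level: marginal profit ≥ marginal effluent damage through level 2, so k* = 2.
With the fishery holding the right, the smelter must at least compensate total damage at k*: 72 + 175 = 247.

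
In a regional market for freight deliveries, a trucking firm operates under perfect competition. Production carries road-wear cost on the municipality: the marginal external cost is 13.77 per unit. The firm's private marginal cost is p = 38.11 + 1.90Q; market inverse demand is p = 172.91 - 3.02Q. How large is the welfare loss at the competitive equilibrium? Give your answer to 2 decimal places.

DWL = 19.27

Market equilibrium (private): 38.11 + 1.90Q = 172.91 - 3.02Q → Q_m = 27.3984.
Social marginal cost = private MC + MEC = 51.88 + 1.90Q.
Set SMC = demand: 51.88 + 1.90Q = 172.91 - 3.02Q → Q* = 24.5996.
Height of the DWL triangle at Q_m is SMC(Q_m) − demand(Q_m) = MEC(Q_m) = 13.7700.
DWL = ½ × 2.7988 × 13.7700 = 19.2697.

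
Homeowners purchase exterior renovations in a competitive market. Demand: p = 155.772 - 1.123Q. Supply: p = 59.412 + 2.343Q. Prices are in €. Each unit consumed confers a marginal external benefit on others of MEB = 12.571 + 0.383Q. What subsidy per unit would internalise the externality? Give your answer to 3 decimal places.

subsidy = €26.103 per unit

Social marginal benefit = demand + MEB = 168.343 - 0.740Q.
Set SMB = MC: 168.343 - 0.740Q = 59.412 + 2.343Q → Q* = 35.3328.
The Pigouvian subsidy equals MEB at Q*: 12.571 + 0.383×35.3328 = 26.1035.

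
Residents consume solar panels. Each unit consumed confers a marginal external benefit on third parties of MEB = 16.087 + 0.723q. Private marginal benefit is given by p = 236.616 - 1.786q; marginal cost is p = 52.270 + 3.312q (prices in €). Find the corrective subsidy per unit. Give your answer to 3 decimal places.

Social marginal benefit = demand + MEB = 252.703 - 1.063q.
Set SMB = MC: 252.703 - 1.063q = 52.270 + 3.312q → q* = 45.8133.
The Pigouvian subsidy equals MEB at q*: 16.087 + 0.723×45.8133 = 49.2100.

subsidy = €49.210 per unit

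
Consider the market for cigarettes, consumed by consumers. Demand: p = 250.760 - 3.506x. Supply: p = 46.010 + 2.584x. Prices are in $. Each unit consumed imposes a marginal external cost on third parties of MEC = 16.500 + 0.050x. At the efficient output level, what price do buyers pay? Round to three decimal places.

P = $143.267

Social marginal benefit = demand − MEC = 234.260 - 3.556x.
Set SMB = MC: 234.260 - 3.556x = 46.010 + 2.584x → x* = 30.6596.
Consumer price on the demand curve at x*: 250.760 − 3.506×30.6596 = 143.2674.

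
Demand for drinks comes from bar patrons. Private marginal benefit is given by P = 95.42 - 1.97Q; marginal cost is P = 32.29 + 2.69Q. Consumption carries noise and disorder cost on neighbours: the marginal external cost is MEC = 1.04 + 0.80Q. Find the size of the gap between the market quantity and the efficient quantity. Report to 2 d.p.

2.18 units

Market equilibrium (private): 32.29 + 2.69Q = 95.42 - 1.97Q → Q_m = 13.5472.
Social marginal benefit = demand − MEC = 94.38 - 2.77Q.
Set SMB = MC: 94.38 - 2.77Q = 32.29 + 2.69Q → Q* = 11.3718.
Gap = |13.5472 − 11.3718| = 2.1754.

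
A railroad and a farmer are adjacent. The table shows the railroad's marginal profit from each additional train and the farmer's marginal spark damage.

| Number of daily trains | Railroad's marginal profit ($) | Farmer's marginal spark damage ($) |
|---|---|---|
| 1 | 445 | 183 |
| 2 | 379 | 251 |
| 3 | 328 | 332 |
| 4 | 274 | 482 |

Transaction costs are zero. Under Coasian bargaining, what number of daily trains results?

Bargaining reaches the level where marginal profit last exceeds marginal spark damage.
That holds through level 2 (379 ≥ 251) but not at 3 (328 < 332).

2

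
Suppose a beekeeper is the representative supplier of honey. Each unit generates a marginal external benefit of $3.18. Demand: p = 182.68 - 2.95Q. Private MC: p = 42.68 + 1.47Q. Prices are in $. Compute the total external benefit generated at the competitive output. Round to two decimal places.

Market equilibrium (private): 42.68 + 1.47Q = 182.68 - 2.95Q → Q_m = 31.6742.
Total external benefit = MEB × Q_m = 3.18 × 31.6742 = 100.7240.

$100.72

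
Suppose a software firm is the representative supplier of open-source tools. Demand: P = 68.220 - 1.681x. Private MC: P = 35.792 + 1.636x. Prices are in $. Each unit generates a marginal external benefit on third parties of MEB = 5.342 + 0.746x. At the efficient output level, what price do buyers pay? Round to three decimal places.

P = $43.525

Social marginal cost = private MC − MEB = 30.450 + 0.890x.
Set SMC = demand: 30.450 + 0.890x = 68.220 - 1.681x → x* = 14.6908.
Consumer price on the demand curve at x*: 68.220 − 1.681×14.6908 = 43.5248.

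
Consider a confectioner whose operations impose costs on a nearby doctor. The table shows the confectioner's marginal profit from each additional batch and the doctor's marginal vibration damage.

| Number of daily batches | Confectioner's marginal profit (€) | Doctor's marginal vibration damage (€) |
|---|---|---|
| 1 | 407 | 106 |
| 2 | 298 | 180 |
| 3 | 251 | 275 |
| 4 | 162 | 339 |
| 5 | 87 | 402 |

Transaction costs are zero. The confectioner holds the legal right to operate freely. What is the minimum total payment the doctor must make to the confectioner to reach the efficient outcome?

Left alone the confectioner would choose level 5 (marginal profit stays positive).
Efficient level: k* = 2 (marginal profit ≥ marginal vibration damage through 2).
The doctor must at least cover the confectioner's forgone profit from cutting 5→2: 251 + 162 + 87 = 500.

€500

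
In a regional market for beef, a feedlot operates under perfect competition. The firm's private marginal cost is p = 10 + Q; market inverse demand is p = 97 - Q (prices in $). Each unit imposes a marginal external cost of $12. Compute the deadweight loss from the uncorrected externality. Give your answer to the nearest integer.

Market equilibrium (private): 10 + Q = 97 - Q → Q_m = 43.5000.
Social marginal cost = private MC + MEC = 22 + Q.
Set SMC = demand: 22 + Q = 97 - Q → Q* = 37.5000.
The loss is the area between SMC and demand from Q* to Q_m; with linear curves that's a triangle of height MEC(Q_m).
DWL = ½ × 6.0000 × 12.0000 = 36.0000.

DWL = $36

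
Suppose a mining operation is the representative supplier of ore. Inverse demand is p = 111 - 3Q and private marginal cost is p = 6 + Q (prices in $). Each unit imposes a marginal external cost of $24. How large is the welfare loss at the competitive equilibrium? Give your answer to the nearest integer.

Market equilibrium (private): 6 + Q = 111 - 3Q → Q_m = 26.2500.
Social marginal cost = private MC + MEC = 30 + Q.
Set SMC = demand: 30 + Q = 111 - 3Q → Q* = 20.2500.
The welfare-loss triangle has base |Q_m − Q*| and height MEC(Q_m) (the vertical gap between SMC and demand is zero at Q* and MEC at Q_m).
DWL = ½ × 6.0000 × 24.0000 = 72.0000.

DWL = $72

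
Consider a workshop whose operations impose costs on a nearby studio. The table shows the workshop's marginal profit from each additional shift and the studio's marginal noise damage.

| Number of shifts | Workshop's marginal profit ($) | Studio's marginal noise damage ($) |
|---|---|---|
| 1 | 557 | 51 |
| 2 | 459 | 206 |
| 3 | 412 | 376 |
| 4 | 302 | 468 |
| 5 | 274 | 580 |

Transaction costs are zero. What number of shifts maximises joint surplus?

3

Bargaining reaches the level where marginal profit last exceeds marginal noise damage.
That holds through level 3 (412 ≥ 376) but not at 4 (302 < 468).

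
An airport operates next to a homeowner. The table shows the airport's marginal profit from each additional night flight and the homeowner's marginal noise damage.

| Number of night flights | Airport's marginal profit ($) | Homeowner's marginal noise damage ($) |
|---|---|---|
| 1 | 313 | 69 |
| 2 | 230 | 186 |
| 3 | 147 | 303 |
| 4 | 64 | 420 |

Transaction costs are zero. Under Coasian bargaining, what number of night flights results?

Bargaining reaches the level where marginal profit last exceeds marginal noise damage.
That holds through level 2 (230 ≥ 186) but not at 3 (147 < 303).

2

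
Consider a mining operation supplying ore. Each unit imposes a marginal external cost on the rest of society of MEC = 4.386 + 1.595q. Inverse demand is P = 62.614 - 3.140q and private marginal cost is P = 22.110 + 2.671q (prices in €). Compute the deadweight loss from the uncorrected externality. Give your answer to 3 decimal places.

DWL = €16.227

Market equilibrium (private): 22.110 + 2.671q = 62.614 - 3.140q → q_m = 6.9702.
Social marginal cost = private MC + MEC = 26.496 + 4.266q.
Set SMC = demand: 26.496 + 4.266q = 62.614 - 3.140q → q* = 4.8769.
The loss is the area between SMC and demand from q* to q_m; with linear curves that's a triangle of height MEC(q_m).
DWL = ½ × 2.0933 × 15.5035 = 16.2267.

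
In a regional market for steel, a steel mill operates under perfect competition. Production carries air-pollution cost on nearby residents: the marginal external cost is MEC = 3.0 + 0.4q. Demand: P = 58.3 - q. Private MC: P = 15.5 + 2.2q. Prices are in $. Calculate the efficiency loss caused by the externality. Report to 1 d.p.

Market equilibrium (private): 15.5 + 2.2q = 58.3 - q → q_m = 13.3750.
Social marginal cost = private MC + MEC = 18.5 + 2.6q.
Set SMC = demand: 18.5 + 2.6q = 58.3 - q → q* = 11.0556.
The welfare-loss triangle has base |q_m − q*| and height MEC(q_m) (the vertical gap between SMC and demand is zero at q* and MEC at q_m).
DWL = ½ × 2.3194 × 8.3500 = 9.6835.

DWL = $9.7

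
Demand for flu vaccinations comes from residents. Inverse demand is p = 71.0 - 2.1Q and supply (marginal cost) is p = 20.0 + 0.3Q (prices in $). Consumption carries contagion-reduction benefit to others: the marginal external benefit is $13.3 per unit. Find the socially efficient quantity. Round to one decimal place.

Q* = 26.8

Social marginal benefit = demand + MEB = 84.3 - 2.1Q.
Set SMB = MC: 84.3 - 2.1Q = 20.0 + 0.3Q → Q* = 26.7917.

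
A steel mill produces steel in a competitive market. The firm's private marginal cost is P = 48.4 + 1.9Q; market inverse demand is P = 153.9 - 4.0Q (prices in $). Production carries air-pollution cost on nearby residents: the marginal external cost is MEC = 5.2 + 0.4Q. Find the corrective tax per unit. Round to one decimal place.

tax = $11.6 per unit

Social marginal cost = private MC + MEC = 53.6 + 2.3Q.
Set SMC = demand: 53.6 + 2.3Q = 153.9 - 4.0Q → Q* = 15.9206.
The Pigouvian tax equals MEC at Q*: 5.2 + 0.4×15.9206 = 11.5682.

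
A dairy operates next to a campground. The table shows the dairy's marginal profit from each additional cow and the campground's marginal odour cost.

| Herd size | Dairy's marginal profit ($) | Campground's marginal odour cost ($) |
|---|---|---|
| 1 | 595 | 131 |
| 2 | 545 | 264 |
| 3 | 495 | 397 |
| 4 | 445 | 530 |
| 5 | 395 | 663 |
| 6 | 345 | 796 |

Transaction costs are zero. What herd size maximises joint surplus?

3

Bargaining reaches the level where marginal profit last exceeds marginal odour cost.
That holds through level 3 (495 ≥ 397) but not at 4 (445 < 530).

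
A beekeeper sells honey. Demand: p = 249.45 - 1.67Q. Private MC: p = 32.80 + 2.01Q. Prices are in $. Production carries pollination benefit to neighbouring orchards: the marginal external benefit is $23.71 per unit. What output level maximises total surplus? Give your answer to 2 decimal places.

Social marginal cost = private MC − MEB = 9.09 + 2.01Q.
Set SMC = demand: 9.09 + 2.01Q = 249.45 - 1.67Q → Q* = 65.3152.

Q* = 65.32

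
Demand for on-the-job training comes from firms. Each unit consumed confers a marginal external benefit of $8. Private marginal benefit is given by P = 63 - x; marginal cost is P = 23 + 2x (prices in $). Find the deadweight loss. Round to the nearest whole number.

DWL = $11

Market equilibrium (private): 23 + 2x = 63 - x → x_m = 13.3333.
Social marginal benefit = demand + MEB = 71 - x.
Set SMB = MC: 71 - x = 23 + 2x → x* = 16.0000.
The loss is the area between SMB and MC from x* to x_m; with linear curves that's a triangle of height MEB(x_m).
DWL = ½ × 2.6667 × 8.0000 = 10.6668.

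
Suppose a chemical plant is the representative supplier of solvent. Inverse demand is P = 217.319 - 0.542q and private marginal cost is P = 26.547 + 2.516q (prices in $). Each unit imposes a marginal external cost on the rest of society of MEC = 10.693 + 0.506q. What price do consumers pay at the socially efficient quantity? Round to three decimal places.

Social marginal cost = private MC + MEC = 37.240 + 3.022q.
Set SMC = demand: 37.240 + 3.022q = 217.319 - 0.542q → q* = 50.5272.
Consumer price on the demand curve at q*: 217.319 − 0.542×50.5272 = 189.9333.

P = $189.933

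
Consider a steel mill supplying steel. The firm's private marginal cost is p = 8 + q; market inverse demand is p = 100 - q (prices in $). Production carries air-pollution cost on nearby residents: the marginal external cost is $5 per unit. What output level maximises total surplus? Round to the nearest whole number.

Social marginal cost = private MC + MEC = 13 + q.
Set SMC = demand: 13 + q = 100 - q → q* = 43.5000.

q* = 44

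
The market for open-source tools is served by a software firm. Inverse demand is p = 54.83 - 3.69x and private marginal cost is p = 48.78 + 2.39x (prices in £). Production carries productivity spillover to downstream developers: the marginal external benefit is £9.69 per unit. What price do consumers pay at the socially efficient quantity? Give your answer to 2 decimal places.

P = £45.28

Social marginal cost = private MC − MEB = 39.09 + 2.39x.
Set SMC = demand: 39.09 + 2.39x = 54.83 - 3.69x → x* = 2.5888.
Consumer price on the demand curve at x*: 54.83 − 3.69×2.5888 = 45.2773.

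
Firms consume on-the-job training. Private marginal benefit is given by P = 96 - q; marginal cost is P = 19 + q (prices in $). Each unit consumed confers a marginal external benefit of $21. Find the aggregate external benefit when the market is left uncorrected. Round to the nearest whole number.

Market equilibrium (private): 19 + q = 96 - q → q_m = 38.5000.
Total external benefit = MEB × q_m = 21 × 38.5000 = 808.5000.

$809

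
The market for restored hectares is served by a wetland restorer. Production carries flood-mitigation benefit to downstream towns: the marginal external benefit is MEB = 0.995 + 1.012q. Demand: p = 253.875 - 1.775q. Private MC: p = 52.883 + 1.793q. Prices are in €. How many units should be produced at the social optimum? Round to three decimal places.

Social marginal cost = private MC − MEB = 51.888 + 0.781q.
Set SMC = demand: 51.888 + 0.781q = 253.875 - 1.775q → q* = 79.0246.

q* = 79.025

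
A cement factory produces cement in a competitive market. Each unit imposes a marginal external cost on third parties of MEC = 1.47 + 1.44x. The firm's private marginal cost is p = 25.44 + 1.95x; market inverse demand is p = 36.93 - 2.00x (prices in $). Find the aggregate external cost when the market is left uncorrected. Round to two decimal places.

Market equilibrium (private): 25.44 + 1.95x = 36.93 - 2.00x → x_m = 2.9089.
Total external cost = ∫₀^{x_m} (1.47 + 1.44x) dx = 1.47×2.9089 + ½×1.44×2.9089² = 10.3685.

$10.37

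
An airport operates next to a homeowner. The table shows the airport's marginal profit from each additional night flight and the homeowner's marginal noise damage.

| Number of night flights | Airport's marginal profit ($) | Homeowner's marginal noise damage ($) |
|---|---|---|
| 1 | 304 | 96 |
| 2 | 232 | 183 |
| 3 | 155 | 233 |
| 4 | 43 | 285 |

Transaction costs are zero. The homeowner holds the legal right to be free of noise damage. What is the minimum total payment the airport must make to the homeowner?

$279

Efficient level: marginal profit ≥ marginal noise damage through level 2, so k* = 2.
With the homeowner holding the right, the airport must at least compensate total damage at k*: 96 + 183 = 279.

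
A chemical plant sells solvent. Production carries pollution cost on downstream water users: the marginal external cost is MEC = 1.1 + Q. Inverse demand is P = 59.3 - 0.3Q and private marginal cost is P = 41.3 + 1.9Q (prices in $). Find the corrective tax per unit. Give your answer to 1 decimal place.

Social marginal cost = private MC + MEC = 42.4 + 2.9Q.
Set SMC = demand: 42.4 + 2.9Q = 59.3 - 0.3Q → Q* = 5.2813.
The Pigouvian tax equals MEC at Q*: 1.1 + 1.0×5.2813 = 6.3813.

tax = $6.4 per unit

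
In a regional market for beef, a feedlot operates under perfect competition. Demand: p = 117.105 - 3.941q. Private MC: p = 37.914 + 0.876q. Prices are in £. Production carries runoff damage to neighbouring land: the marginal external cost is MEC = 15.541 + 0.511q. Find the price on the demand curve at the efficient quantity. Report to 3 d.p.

P = £70.025

Social marginal cost = private MC + MEC = 53.455 + 1.387q.
Set SMC = demand: 53.455 + 1.387q = 117.105 - 3.941q → q* = 11.9463.
Consumer price on the demand curve at q*: 117.105 − 3.941×11.9463 = 70.0246.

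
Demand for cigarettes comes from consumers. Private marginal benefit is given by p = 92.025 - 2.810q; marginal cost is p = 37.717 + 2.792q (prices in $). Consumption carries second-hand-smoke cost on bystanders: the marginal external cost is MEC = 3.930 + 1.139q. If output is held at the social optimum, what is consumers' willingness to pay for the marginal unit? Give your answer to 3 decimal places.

P = $71.025

Social marginal benefit = demand − MEC = 88.095 - 3.949q.
Set SMB = MC: 88.095 - 3.949q = 37.717 + 2.792q → q* = 7.4734.
Consumer price on the demand curve at q*: 92.025 − 2.810×7.4734 = 71.0247.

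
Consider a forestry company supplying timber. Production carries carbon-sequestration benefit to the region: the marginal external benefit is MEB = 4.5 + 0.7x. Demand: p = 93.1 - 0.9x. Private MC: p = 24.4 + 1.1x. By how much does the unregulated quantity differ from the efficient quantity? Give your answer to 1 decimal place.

22.0 units

Market equilibrium (private): 24.4 + 1.1x = 93.1 - 0.9x → x_m = 34.3500.
Social marginal cost = private MC − MEB = 19.9 + 0.4x.
Set SMC = demand: 19.9 + 0.4x = 93.1 - 0.9x → x* = 56.3077.
Gap = |34.3500 − 56.3077| = 21.9577.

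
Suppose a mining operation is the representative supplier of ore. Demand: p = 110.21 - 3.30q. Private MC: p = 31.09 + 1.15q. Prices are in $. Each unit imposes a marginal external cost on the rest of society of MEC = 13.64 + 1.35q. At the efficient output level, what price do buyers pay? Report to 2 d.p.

Social marginal cost = private MC + MEC = 44.73 + 2.50q.
Set SMC = demand: 44.73 + 2.50q = 110.21 - 3.30q → q* = 11.2897.
Consumer price on the demand curve at q*: 110.21 − 3.30×11.2897 = 72.9540.

P = $72.95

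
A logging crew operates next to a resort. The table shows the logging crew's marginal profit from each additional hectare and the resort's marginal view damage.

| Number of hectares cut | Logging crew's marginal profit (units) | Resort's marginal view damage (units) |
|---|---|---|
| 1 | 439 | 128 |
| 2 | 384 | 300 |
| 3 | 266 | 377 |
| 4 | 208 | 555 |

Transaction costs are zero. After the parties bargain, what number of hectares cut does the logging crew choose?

Bargaining reaches the level where marginal profit last exceeds marginal view damage.
That holds through level 2 (384 ≥ 300) but not at 3 (266 < 377).

2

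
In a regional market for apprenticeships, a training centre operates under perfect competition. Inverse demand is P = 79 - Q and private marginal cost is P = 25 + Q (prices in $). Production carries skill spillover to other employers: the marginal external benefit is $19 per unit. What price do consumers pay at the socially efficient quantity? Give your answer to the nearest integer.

Social marginal cost = private MC − MEB = 6 + Q.
Set SMC = demand: 6 + Q = 79 - Q → Q* = 36.5000.
Consumer price on the demand curve at Q*: 79 − 1×36.5000 = 42.5000.

P = $43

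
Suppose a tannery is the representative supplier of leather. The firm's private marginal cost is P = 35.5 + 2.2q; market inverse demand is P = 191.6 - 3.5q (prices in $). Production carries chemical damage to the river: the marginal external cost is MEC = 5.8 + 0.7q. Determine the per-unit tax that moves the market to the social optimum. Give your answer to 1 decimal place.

Social marginal cost = private MC + MEC = 41.3 + 2.9q.
Set SMC = demand: 41.3 + 2.9q = 191.6 - 3.5q → q* = 23.4844.
The Pigouvian tax equals MEC at q*: 5.8 + 0.7×23.4844 = 22.2391.

tax = $22.2 per unit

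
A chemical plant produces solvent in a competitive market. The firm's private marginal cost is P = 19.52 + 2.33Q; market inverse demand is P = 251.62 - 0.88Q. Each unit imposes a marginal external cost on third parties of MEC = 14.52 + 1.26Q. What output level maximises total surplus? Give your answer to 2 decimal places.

Q* = 48.68

Social marginal cost = private MC + MEC = 34.04 + 3.59Q.
Set SMC = demand: 34.04 + 3.59Q = 251.62 - 0.88Q → Q* = 48.6756.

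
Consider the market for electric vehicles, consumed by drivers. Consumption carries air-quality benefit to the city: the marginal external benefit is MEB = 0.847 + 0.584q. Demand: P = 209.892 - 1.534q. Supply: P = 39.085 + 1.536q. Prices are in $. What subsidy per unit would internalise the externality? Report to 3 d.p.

subsidy = $41.171 per unit

Social marginal benefit = demand + MEB = 210.739 - 0.950q.
Set SMB = MC: 210.739 - 0.950q = 39.085 + 1.536q → q* = 69.0483.
The Pigouvian subsidy equals MEB at q*: 0.847 + 0.584×69.0483 = 41.1712.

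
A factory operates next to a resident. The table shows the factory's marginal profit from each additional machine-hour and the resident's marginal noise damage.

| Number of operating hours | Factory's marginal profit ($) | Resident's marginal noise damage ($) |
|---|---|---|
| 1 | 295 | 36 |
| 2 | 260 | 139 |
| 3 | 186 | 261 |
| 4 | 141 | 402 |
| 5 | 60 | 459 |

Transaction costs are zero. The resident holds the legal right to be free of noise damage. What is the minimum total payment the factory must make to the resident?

Efficient level: marginal profit ≥ marginal noise damage through level 2, so k* = 2.
With the resident holding the right, the factory must at least compensate total damage at k*: 36 + 139 = 175.

$175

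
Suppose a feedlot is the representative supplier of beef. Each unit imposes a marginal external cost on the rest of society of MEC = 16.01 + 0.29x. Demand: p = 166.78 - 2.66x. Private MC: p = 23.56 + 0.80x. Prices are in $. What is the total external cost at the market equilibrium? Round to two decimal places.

Market equilibrium (private): 23.56 + 0.80x = 166.78 - 2.66x → x_m = 41.3931.
Total external cost = ∫₀^{x_m} (16.01 + 0.29x) dx = 16.01×41.3931 + ½×0.29×41.3931² = 911.1449.

$911.14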